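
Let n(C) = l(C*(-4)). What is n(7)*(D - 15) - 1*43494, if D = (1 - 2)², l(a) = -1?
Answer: -43480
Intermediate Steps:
D = 1 (D = (-1)² = 1)
n(C) = -1
n(7)*(D - 15) - 1*43494 = -(1 - 15) - 1*43494 = -1*(-14) - 43494 = 14 - 43494 = -43480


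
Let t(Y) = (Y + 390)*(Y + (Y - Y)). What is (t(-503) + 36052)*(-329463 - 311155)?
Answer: -59507646638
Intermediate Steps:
t(Y) = Y*(390 + Y) (t(Y) = (390 + Y)*(Y + 0) = (390 + Y)*Y = Y*(390 + Y))
(t(-503) + 36052)*(-329463 - 311155) = (-503*(390 - 503) + 36052)*(-329463 - 311155) = (-503*(-113) + 36052)*(-640618) = (56839 + 36052)*(-640618) = 92891*(-640618) = -59507646638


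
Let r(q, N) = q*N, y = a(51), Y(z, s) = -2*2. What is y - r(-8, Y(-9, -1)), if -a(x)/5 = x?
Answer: -287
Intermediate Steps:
a(x) = -5*x
Y(z, s) = -4
y = -255 (y = -5*51 = -255)
r(q, N) = N*q
y - r(-8, Y(-9, -1)) = -255 - (-4)*(-8) = -255 - 1*32 = -255 - 32 = -287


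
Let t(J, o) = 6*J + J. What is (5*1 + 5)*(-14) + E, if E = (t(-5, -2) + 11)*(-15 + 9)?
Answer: 4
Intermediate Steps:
t(J, o) = 7*J
E = 144 (E = (7*(-5) + 11)*(-15 + 9) = (-35 + 11)*(-6) = -24*(-6) = 144)
(5*1 + 5)*(-14) + E = (5*1 + 5)*(-14) + 144 = (5 + 5)*(-14) + 144 = 10*(-14) + 144 = -140 + 144 = 4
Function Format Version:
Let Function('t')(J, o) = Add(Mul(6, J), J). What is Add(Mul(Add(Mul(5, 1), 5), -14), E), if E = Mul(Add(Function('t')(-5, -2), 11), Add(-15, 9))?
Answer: 4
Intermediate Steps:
Function('t')(J, o) = Mul(7, J)
E = 144 (E = Mul(Add(Mul(7, -5), 11), Add(-15, 9)) = Mul(Add(-35, 11), -6) = Mul(-24, -6) = 144)
Add(Mul(Add(Mul(5, 1), 5), -14), E) = Add(Mul(Add(Mul(5, 1), 5), -14), 144) = Add(Mul(Add(5, 5), -14), 144) = Add(Mul(10, -14), 144) = Add(-140, 144) = 4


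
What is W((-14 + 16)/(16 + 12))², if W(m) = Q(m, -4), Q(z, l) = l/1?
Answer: 16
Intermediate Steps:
Q(z, l) = l (Q(z, l) = l*1 = l)
W(m) = -4
W((-14 + 16)/(16 + 12))² = (-4)² = 16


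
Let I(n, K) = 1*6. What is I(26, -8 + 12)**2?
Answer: 36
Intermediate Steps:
I(n, K) = 6
I(26, -8 + 12)**2 = 6**2 = 36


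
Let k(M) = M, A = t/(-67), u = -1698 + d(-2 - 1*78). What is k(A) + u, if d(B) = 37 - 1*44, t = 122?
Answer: -114357/67 ≈ -1706.8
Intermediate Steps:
d(B) = -7 (d(B) = 37 - 44 = -7)
u = -1705 (u = -1698 - 7 = -1705)
A = -122/67 (A = 122/(-67) = 122*(-1/67) = -122/67 ≈ -1.8209)
k(A) + u = -122/67 - 1705 = -114357/67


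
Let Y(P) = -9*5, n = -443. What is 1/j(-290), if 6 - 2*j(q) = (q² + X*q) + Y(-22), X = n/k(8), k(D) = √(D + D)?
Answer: -4/232333 ≈ -1.7217e-5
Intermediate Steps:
k(D) = √2*√D (k(D) = √(2*D) = √2*√D)
Y(P) = -45 (Y(P) = -3*15 = -45)
X = -443/4 (X = -443/(√2*√8) = -443/(√2*(2*√2)) = -443/4 ≈ -110.75)
j(q) = 51/2 - q²/2 + 443*q/8 (j(q) = 3 - ((q² - 443*q/4) - 45)/2 = 3 - (-45 + q² - 443*q/4)/2 = 3 + (45/2 - q²/2 + 443*q/8) = 51/2 - q²/2 + 443*q/8)
1/j(-290) = 1/(51/2 - ½*(-290)² + (443/8)*(-290)) = 1/(51/2 - ½*84100 - 64235/4) = 1/(51/2 - 42050 - 64235/4) = 1/(-232333/4) = -4/232333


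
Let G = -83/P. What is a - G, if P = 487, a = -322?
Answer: -156731/487 ≈ -321.83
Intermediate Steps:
G = -83/487 ≈ -0.17043
a - G = -322 - 1*(-83/487) = -322 + 83/487 = -156731/487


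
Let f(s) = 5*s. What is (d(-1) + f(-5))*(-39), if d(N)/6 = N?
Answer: 1209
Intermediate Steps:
d(N) = 6*N
(d(-1) + f(-5))*(-39) = (6*(-1) + 5*(-5))*(-39) = (-6 - 25)*(-39) = -31*(-39) = 1209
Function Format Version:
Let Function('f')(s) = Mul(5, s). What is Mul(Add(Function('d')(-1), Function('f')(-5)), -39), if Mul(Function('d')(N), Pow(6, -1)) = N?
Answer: 1209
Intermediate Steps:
Function('d')(N) = Mul(6, N)
Mul(Add(Function('d')(-1), Function('f')(-5)), -39) = Mul(Add(Mul(6, -1), Mul(5, -5)), -39) = Mul(Add(-6, -25), -39) = Mul(-31, -39) = 1209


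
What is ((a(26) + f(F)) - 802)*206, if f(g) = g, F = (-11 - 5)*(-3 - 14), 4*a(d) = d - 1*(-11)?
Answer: -214549/2 ≈ -1.0727e+5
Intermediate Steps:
a(d) = 11/4 + d/4 (a(d) = (d - 1*(-11))/4 = (d + 11)/4 = (11 + d)/4 = 11/4 + d/4)
F = 272 (F = -16*(-17) = 272)
((a(26) + f(F)) - 802)*206 = (((11/4 + (¼)*26) + 272) - 802)*206 = (((11/4 + 13/2) + 272) - 802)*206 = ((37/4 + 272) - 802)*206 = (1125/4 - 802)*206 = -2083/4*206 = -214549/2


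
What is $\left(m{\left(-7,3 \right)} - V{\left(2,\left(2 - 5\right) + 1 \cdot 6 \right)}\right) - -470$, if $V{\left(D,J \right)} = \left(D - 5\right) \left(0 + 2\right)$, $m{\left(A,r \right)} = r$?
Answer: $479$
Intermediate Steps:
$V{\left(D,J \right)} = -10 + 2 D$ ($V{\left(D,J \right)} = \left(-5 + D\right) 2 = -10 + 2 D$)
$\left(m{\left(-7,3 \right)} - V{\left(2,\left(2 - 5\right) + 1 \cdot 6 \right)}\right) - -470 = \left(3 - \left(-10 + 2 \cdot 2\right)\right) - -470 = \left(3 - \left(-10 + 4\right)\right) + 470 = \left(3 - -6\right) + 470 = \left(3 + 6\right) + 470 = 9 + 470 = 479$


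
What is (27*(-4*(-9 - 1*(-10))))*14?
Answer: -1512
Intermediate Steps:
(27*(-4*(-9 - 1*(-10))))*14 = (27*(-4*(-9 + 10)))*14 = (27*(-4*1))*14 = (27*(-4))*14 = -108*14 = -1512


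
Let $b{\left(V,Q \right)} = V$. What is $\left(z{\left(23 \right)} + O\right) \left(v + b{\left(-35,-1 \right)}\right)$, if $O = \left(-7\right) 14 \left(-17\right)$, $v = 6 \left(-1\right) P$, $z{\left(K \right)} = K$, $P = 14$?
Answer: $-200991$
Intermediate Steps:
$v = -84$ ($v = 6 \left(-1\right) 14 = \left(-6\right) 14 = -84$)
$O = 1666$ ($O = \left(-98\right) \left(-17\right) = 1666$)
$\left(z{\left(23 \right)} + O\right) \left(v + b{\left(-35,-1 \right)}\right) = \left(23 + 1666\right) \left(-84 - 35\right) = 1689 \left(-119\right) = -200991$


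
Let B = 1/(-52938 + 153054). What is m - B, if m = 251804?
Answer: 25209609263/100116 ≈ 2.5180e+5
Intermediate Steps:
B = 1/100116 ≈ 9.9884e-6
m - B = 251804 - 1*1/100116 = 251804 - 1/100116 = 25209609263/100116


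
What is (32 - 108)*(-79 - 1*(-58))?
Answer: 1596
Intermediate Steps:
(32 - 108)*(-79 - 1*(-58)) = -76*(-79 + 58) = -76*(-21) = 1596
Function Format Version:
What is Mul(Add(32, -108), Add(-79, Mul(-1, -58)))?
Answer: 1596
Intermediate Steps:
Mul(Add(32, -108), Add(-79, Mul(-1, -58))) = Mul(-76, Add(-79, 58)) = Mul(-76, -21) = 1596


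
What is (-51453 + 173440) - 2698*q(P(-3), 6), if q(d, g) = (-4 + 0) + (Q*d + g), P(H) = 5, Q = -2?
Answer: 143571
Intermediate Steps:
q(d, g) = -4 + g - 2*d (q(d, g) = (-4 + 0) + (-2*d + g) = -4 + (g - 2*d) = -4 + g - 2*d)
(-51453 + 173440) - 2698*q(P(-3), 6) = (-51453 + 173440) - 2698*(-4 + 6 - 2*5) = 121987 - 2698*(-4 + 6 - 10) = 121987 - 2698*(-8) = 121987 + 21584 = 143571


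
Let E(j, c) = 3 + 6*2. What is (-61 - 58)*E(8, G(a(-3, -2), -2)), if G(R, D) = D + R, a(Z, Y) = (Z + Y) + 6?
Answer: -1785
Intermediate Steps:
a(Z, Y) = 6 + Y + Z (a(Z, Y) = (Y + Z) + 6 = 6 + Y + Z)
E(j, c) = 15 (E(j, c) = 3 + 12 = 15)
(-61 - 58)*E(8, G(a(-3, -2), -2)) = (-61 - 58)*15 = -119*15 = -1785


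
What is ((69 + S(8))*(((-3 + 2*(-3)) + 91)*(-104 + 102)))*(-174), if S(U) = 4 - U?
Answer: 1854840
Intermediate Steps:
((69 + S(8))*(((-3 + 2*(-3)) + 91)*(-104 + 102)))*(-174) = ((69 + (4 - 1*8))*(((-3 + 2*(-3)) + 91)*(-104 + 102)))*(-174) = ((69 + (4 - 8))*(((-3 - 6) + 91)*(-2)))*(-174) = ((69 - 4)*((-9 + 91)*(-2)))*(-174) = (65*(82*(-2)))*(-174) = (65*(-164))*(-174) = -10660*(-174) = 1854840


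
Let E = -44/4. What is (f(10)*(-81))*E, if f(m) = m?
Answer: 8910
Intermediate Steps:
E = -11 (E = -44*1/4 = -11)
(f(10)*(-81))*E = (10*(-81))*(-11) = -810*(-11) = 8910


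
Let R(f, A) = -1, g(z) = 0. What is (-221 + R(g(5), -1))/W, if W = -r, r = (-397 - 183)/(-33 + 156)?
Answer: -13653/290 ≈ -47.079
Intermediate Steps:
r = -580/123 ≈ -4.7154
W = 580/123 (W = -1*(-580/123) = 580/123 ≈ 4.7154)
(-221 + R(g(5), -1))/W = (-221 - 1)/(580/123) = -222*123/580 = -13653/290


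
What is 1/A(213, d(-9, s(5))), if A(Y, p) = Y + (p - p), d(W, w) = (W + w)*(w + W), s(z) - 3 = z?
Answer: 1/213 ≈ 0.0046948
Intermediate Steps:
s(z) = 3 + z
d(W, w) = (W + w)² (d(W, w) = (W + w)*(W + w) = (W + w)²)
A(Y, p) = Y (A(Y, p) = Y + 0 = Y)
1/A(213, d(-9, s(5))) = 1/213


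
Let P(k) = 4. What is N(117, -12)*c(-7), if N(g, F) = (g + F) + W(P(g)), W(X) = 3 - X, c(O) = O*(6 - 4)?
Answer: -1456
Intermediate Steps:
c(O) = 2*O (c(O) = O*2 = 2*O)
N(g, F) = -1 + F + g (N(g, F) = (g + F) + (3 - 1*4) = (F + g) + (3 - 4) = (F + g) - 1 = -1 + F + g)
N(117, -12)*c(-7) = (-1 - 12 + 117)*(2*(-7)) = 104*(-14) = -1456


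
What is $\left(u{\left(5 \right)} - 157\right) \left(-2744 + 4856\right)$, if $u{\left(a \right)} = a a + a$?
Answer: $-268224$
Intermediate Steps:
$u{\left(a \right)} = a + a^{2}$ ($u{\left(a \right)} = a^{2} + a = a + a^{2}$)
$\left(u{\left(5 \right)} - 157\right) \left(-2744 + 4856\right) = \left(5 \left(1 + 5\right) - 157\right) \left(-2744 + 4856\right) = \left(5 \cdot 6 - 157\right) 2112 = \left(30 - 157\right) 2112 = \left(-127\right) 2112 = -268224$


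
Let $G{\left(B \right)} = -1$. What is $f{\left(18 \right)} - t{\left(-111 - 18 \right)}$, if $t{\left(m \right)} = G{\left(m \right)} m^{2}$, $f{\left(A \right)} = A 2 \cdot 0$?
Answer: $16641$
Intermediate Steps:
$f{\left(A \right)} = 0$ ($f{\left(A \right)} = 2 A 0 = 0$)
$t{\left(m \right)} = - m^{2}$
$f{\left(18 \right)} - t{\left(-111 - 18 \right)} = 0 - - \left(-111 - 18\right)^{2} = 0 - - \left(-129\right)^{2} = 0 - \left(-1\right) 16641 = 0 - -16641 = 0 + 16641 = 16641$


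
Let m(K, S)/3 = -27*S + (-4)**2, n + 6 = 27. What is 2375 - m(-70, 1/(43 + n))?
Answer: 149009/64 ≈ 2328.3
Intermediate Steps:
n = 21 (n = -6 + 27 = 21)
m(K, S) = 48 - 81*S (m(K, S) = 3*(-27*S + (-4)**2) = 3*(-27*S + 16) = 3*(16 - 27*S) = 48 - 81*S)
2375 - m(-70, 1/(43 + n)) = 2375 - (48 - 81/(43 + 21)) = 2375 - (48 - 81/64) = 2375 - 1*2991/64 = 2375 - 2991/64 = 149009/64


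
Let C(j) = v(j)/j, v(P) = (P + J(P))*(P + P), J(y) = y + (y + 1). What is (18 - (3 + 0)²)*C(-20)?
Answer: -1062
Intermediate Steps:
J(y) = 1 + 2*y (J(y) = y + (1 + y) = 1 + 2*y)
v(P) = 2*P*(1 + 3*P) (v(P) = (P + (1 + 2*P))*(P + P) = (1 + 3*P)*(2*P) = 2*P*(1 + 3*P))
C(j) = 2 + 6*j (C(j) = (2*j*(1 + 3*j))/j = 2 + 6*j)
(18 - (3 + 0)²)*C(-20) = (18 - (3 + 0)²)*(2 + 6*(-20)) = (18 - 1*3²)*(2 - 120) = (18 - 1*9)*(-118) = (18 - 9)*(-118) = 9*(-118) = -1062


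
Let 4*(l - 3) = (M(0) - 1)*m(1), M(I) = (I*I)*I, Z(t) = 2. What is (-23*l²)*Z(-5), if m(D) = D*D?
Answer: -2783/8 ≈ -347.88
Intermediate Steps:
m(D) = D²
M(I) = I³ (M(I) = I²*I = I³)
l = 11/4 (l = 3 + ((0³ - 1)*1²)/4 = 3 + ((0 - 1)*1)/4 = 3 + (-1*1)/4 = 3 + (¼)*(-1) = 3 - ¼ = 11/4 ≈ 2.7500)
(-23*l²)*Z(-5) = -23*(11/4)²*2 = -23*121/16*2 = -2783/16*2 = -2783/8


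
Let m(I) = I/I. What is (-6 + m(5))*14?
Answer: -70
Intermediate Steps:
m(I) = 1
(-6 + m(5))*14 = (-6 + 1)*14 = -5*14 = -70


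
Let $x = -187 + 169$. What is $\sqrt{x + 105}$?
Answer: $\sqrt{87} \approx 9.3274$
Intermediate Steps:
$x = -18$
$\sqrt{x + 105} = \sqrt{-18 + 105} = \sqrt{87}$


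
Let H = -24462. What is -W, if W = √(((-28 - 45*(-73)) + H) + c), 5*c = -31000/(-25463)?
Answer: -I*√13748408574045/25463 ≈ -145.62*I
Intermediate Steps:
c = 6200/25463 (c = (-31000/(-25463))/5 = (-31000*(-1/25463))/5 = (⅕)*(31000/25463) = 6200/25463 ≈ 0.24349)
W = I*√13748408574045/25463 (W = √(((-28 - 45*(-73)) - 24462) + 6200/25463) = √(((-28 + 3285) - 24462) + 6200/25463) = √((3257 - 24462) + 6200/25463) = √(-21205 + 6200/25463) = √(-539936715/25463) = I*√13748408574045/25463 ≈ 145.62*I)
-W = -I*√13748408574045/25463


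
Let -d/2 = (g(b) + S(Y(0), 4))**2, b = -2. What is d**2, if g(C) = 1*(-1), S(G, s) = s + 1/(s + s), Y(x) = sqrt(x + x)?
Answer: 390625/1024 ≈ 381.47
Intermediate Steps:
Y(x) = sqrt(2)*sqrt(x) (Y(x) = sqrt(2*x) = sqrt(2)*sqrt(x))
S(G, s) = s + 1/(2*s)
g(C) = -1
d = -625/32 (d = -2*(-1 + (4 + (1/2)/4))**2 = -2*(-1 + (4 + (1/2)*(1/4)))**2 = -2*(-1 + (4 + 1/8))**2 = -2*(-1 + 33/8)**2 = -2*(25/8)**2 = -2*625/64 = -625/32 ≈ -19.531)
d**2 = (-625/32)**2 = 390625/1024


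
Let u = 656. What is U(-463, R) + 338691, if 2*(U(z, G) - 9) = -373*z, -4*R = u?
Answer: 850099/2 ≈ 4.2505e+5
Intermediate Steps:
R = -164 (R = -1/4*656 = -164)
U(z, G) = 9 - 373*z/2 (U(z, G) = 9 + (-373*z)/2 = 9 - 373*z/2)
U(-463, R) + 338691 = (9 - 373/2*(-463)) + 338691 = (9 + 172699/2) + 338691 = 172717/2 + 338691 = 850099/2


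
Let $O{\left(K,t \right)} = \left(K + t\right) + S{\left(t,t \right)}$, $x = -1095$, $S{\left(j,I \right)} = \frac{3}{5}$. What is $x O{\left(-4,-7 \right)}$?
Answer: $11388$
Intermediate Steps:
$S{\left(j,I \right)} = \frac{3}{5}$ ($S{\left(j,I \right)} = 3 \cdot \frac{1}{5} = \frac{3}{5}$)
$O{\left(K,t \right)} = \frac{3}{5} + K + t$ ($O{\left(K,t \right)} = \left(K + t\right) + \frac{3}{5} = \frac{3}{5} + K + t$)
$x O{\left(-4,-7 \right)} = - 1095 \left(\frac{3}{5} - 4 - 7\right) = \left(-1095\right) \left(- \frac{52}{5}\right) = 11388$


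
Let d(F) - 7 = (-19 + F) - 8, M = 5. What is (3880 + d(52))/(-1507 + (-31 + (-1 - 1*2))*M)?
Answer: -1304/559 ≈ -2.3327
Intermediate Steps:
d(F) = -20 + F (d(F) = 7 + ((-19 + F) - 8) = 7 + (-27 + F) = -20 + F)
(3880 + d(52))/(-1507 + (-31 + (-1 - 1*2))*M) = (3880 + (-20 + 52))/(-1507 + (-31 + (-1 - 1*2))*5) = (3880 + 32)/(-1507 + (-31 + (-1 - 2))*5) = 3912/(-1507 + (-31 - 3)*5) = 3912/(-1507 - 34*5) = 3912/(-1507 - 170) = 3912/(-1677) = 3912*(-1/1677) = -1304/559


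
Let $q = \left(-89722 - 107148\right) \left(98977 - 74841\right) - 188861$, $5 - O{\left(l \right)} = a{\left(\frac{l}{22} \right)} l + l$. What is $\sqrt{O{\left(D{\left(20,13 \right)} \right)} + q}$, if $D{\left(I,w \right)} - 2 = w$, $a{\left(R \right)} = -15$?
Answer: $13 i \sqrt{28117414} \approx 68934.0 i$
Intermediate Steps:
$D{\left(I,w \right)} = 2 + w$
$O{\left(l \right)} = 5 + 14 l$ ($O{\left(l \right)} = 5 - \left(- 15 l + l\right) = 5 - - 14 l = 5 + 14 l$)
$q = -4751843181$ ($q = \left(-196870\right) 24136 - 188861 = -4751654320 - 188861 = -4751843181$)
$\sqrt{O{\left(D{\left(20,13 \right)} \right)} + q} = \sqrt{\left(5 + 14 \left(2 + 13\right)\right) - 4751843181} = \sqrt{\left(5 + 14 \cdot 15\right) - 4751843181} = \sqrt{\left(5 + 210\right) - 4751843181} = \sqrt{215 - 4751843181} = \sqrt{-4751842966} = 13 i \sqrt{28117414}$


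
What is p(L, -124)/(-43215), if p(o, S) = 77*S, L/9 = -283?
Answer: 9548/43215 ≈ 0.22094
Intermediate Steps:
L = -2547 (L = 9*(-283) = -2547)
p(L, -124)/(-43215) = (77*(-124))/(-43215) = -9548*(-1/43215) = 9548/43215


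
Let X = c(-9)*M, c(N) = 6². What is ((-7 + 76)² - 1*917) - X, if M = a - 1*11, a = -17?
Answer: 4852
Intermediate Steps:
c(N) = 36
M = -28 (M = -17 - 1*11 = -17 - 11 = -28)
X = -1008 (X = 36*(-28) = -1008)
((-7 + 76)² - 1*917) - X = ((-7 + 76)² - 1*917) - 1*(-1008) = (69² - 917) + 1008 = (4761 - 917) + 1008 = 3844 + 1008 = 4852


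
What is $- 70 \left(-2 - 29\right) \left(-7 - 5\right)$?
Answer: $-26040$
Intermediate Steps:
$- 70 \left(-2 - 29\right) \left(-7 - 5\right) = - 70 \left(-2 - 29\right) \left(-12\right) = \left(-70\right) \left(-31\right) \left(-12\right) = 2170 \left(-12\right) = -26040$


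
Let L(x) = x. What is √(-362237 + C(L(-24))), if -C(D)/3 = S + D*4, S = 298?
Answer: 13*I*√2147 ≈ 602.36*I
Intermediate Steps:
C(D) = -894 - 12*D (C(D) = -3*(298 + D*4) = -3*(298 + 4*D) = -894 - 12*D)
√(-362237 + C(L(-24))) = √(-362237 + (-894 - 12*(-24))) = √(-362237 + (-894 + 288)) = √(-362237 - 606) = √(-362843) = 13*I*√2147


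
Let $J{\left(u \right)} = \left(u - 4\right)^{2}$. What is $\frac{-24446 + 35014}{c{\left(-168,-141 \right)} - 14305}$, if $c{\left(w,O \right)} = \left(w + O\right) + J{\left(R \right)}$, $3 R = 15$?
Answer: $- \frac{10568}{14613} \approx -0.72319$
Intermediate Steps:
$R = 5$ ($R = \frac{1}{3} \cdot 15 = 5$)
$J{\left(u \right)} = \left(-4 + u\right)^{2}$
$c{\left(w,O \right)} = 1 + O + w$ ($c{\left(w,O \right)} = \left(w + O\right) + \left(-4 + 5\right)^{2} = \left(O + w\right) + 1^{2} = \left(O + w\right) + 1 = 1 + O + w$)
$\frac{-24446 + 35014}{c{\left(-168,-141 \right)} - 14305} = \frac{-24446 + 35014}{\left(1 - 141 - 168\right) - 14305} = \frac{10568}{-308 - 14305} = \frac{10568}{-14613} = 10568 \left(- \frac{1}{14613}\right) = - \frac{10568}{14613}$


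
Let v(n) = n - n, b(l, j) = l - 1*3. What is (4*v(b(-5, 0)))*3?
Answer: 0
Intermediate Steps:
b(l, j) = -3 + l (b(l, j) = l - 3 = -3 + l)
v(n) = 0
(4*v(b(-5, 0)))*3 = (4*0)*3 = 0*3 = 0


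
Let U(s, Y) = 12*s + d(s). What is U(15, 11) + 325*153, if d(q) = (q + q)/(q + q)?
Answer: 49906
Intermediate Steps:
d(q) = 1 (d(q) = (2*q)/((2*q)) = (2*q)*(1/(2*q)) = 1)
U(s, Y) = 1 + 12*s (U(s, Y) = 12*s + 1 = 1 + 12*s)
U(15, 11) + 325*153 = (1 + 12*15) + 325*153 = (1 + 180) + 49725 = 181 + 49725 = 49906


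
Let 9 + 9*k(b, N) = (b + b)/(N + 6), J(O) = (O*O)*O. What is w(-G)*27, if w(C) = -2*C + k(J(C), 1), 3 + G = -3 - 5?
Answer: 3639/7 ≈ 519.86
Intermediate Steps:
J(O) = O³ (J(O) = O²*O = O³)
G = -11 (G = -3 + (-3 - 5) = -3 - 8 = -11)
k(b, N) = -1 + 2*b/(9*(6 + N)) (k(b, N) = -1 + ((b + b)/(N + 6))/9 = -1 + ((2*b)/(6 + N))/9 = -1 + (2*b/(6 + N))/9 = -1 + 2*b/(9*(6 + N)))
w(C) = -1 - 2*C + 2*C³/63 (w(C) = -2*C + (-6 - 1*1 + 2*C³/9)/(6 + 1) = -2*C + (-6 - 1 + 2*C³/9)/7 = -2*C + (-7 + 2*C³/9)/7 = -2*C + (-1 + 2*C³/63) = -1 - 2*C + 2*C³/63)
w(-G)*27 = (-1 - (-2)*(-11) + 2*(-1*(-11))³/63)*27 = (-1 - 2*11 + (2/63)*11³)*27 = (-1 - 22 + (2/63)*1331)*27 = (-1 - 22 + 2662/63)*27 = (1213/63)*27 = 3639/7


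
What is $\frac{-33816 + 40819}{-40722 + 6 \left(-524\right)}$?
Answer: $- \frac{7003}{43866} \approx -0.15965$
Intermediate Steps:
$\frac{-33816 + 40819}{-40722 + 6 \left(-524\right)} = \frac{7003}{-40722 - 3144} = \frac{7003}{-43866} = 7003 \left(- \frac{1}{43866}\right) = - \frac{7003}{43866}$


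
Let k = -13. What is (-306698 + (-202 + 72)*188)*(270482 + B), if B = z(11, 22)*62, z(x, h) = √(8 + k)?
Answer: -89566868516 - 20530556*I*√5 ≈ -8.9567e+10 - 4.5908e+7*I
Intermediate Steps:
z(x, h) = I*√5 (z(x, h) = √(8 - 13) = √(-5) = I*√5)
B = 62*I*√5 (B = (I*√5)*62 = 62*I*√5 ≈ 138.64*I)
(-306698 + (-202 + 72)*188)*(270482 + B) = (-306698 + (-202 + 72)*188)*(270482 + 62*I*√5) = (-306698 - 130*188)*(270482 + 62*I*√5) = (-306698 - 24440)*(270482 + 62*I*√5) = -331138*(270482 + 62*I*√5) = -89566868516 - 20530556*I*√5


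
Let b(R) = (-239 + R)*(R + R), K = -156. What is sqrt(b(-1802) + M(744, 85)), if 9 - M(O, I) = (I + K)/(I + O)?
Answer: 12*sqrt(35105478133)/829 ≈ 2712.2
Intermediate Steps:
M(O, I) = 9 - (-156 + I)/(I + O) (M(O, I) = 9 - (I - 156)/(I + O) = 9 - (-156 + I)/(I + O))
b(R) = 2*R*(-239 + R) (b(R) = (-239 + R)*(2*R) = 2*R*(-239 + R))
sqrt(b(-1802) + M(744, 85)) = sqrt(2*(-1802)*(-239 - 1802) + (156 + 8*85 + 9*744)/(85 + 744)) = sqrt(2*(-1802)*(-2041) + (156 + 680 + 6696)/829) = sqrt(7355764 + (1/829)*7532) = sqrt(7355764 + 7532/829) = sqrt(6097935888/829) = 12*sqrt(35105478133)/829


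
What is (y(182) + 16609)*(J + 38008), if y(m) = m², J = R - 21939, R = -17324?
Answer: -62414915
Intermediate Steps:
J = -39263 (J = -17324 - 21939 = -39263)
(y(182) + 16609)*(J + 38008) = (182² + 16609)*(-39263 + 38008) = (33124 + 16609)*(-1255) = 49733*(-1255) = -62414915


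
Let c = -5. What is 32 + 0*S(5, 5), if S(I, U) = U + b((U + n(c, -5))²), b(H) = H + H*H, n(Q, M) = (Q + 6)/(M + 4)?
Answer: 32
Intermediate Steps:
n(Q, M) = (6 + Q)/(4 + M)
b(H) = H + H²
S(I, U) = U + (-1 + U)²*(1 + (-1 + U)²) (S(I, U) = U + (U + (6 - 5)/(4 - 5))²*(1 + (U + (6 - 5)/(4 - 5))²) = U + (U + 1/(-1))²*(1 + (U + 1/(-1))²) = U + (U - 1*1)²*(1 + (U - 1*1)²) = U + (U - 1)²*(1 + (U - 1)²) = U + (-1 + U)²*(1 + (-1 + U)²))
32 + 0*S(5, 5) = 32 + 0*(5 + (-1 + 5)² + (-1 + 5)⁴) = 32 + 0*(5 + 4² + 4⁴) = 32 + 0*(5 + 16 + 256) = 32 + 0*277 = 32 + 0 = 32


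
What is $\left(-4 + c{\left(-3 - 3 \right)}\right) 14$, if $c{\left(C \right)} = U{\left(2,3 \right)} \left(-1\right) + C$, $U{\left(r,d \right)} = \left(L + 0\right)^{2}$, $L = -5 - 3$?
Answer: $-1036$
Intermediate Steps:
$L = -8$ ($L = -5 - 3 = -8$)
$U{\left(r,d \right)} = 64$ ($U{\left(r,d \right)} = \left(-8 + 0\right)^{2} = \left(-8\right)^{2} = 64$)
$c{\left(C \right)} = -64 + C$ ($c{\left(C \right)} = 64 \left(-1\right) + C = -64 + C$)
$\left(-4 + c{\left(-3 - 3 \right)}\right) 14 = \left(-4 - 70\right) 14 = \left(-74\right) 14 = -1036$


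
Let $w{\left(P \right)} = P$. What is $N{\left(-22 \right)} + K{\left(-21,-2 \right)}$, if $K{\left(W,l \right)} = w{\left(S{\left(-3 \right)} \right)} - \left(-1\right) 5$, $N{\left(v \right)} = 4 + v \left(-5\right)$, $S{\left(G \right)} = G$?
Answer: $116$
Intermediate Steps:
$N{\left(v \right)} = 4 - 5 v$
$K{\left(W,l \right)} = 2$ ($K{\left(W,l \right)} = -3 - \left(-1\right) 5 = -3 - -5 = -3 + 5 = 2$)
$N{\left(-22 \right)} + K{\left(-21,-2 \right)} = \left(4 - -110\right) + 2 = \left(4 + 110\right) + 2 = 114 + 2 = 116$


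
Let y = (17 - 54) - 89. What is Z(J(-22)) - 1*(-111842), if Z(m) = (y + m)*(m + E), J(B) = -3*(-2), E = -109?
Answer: 124202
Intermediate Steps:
y = -126 (y = -37 - 89 = -126)
J(B) = 6
Z(m) = (-126 + m)*(-109 + m) (Z(m) = (-126 + m)*(m - 109) = (-126 + m)*(-109 + m))
Z(J(-22)) - 1*(-111842) = (13734 + 6² - 235*6) - 1*(-111842) = (13734 + 36 - 1410) + 111842 = 12360 + 111842 = 124202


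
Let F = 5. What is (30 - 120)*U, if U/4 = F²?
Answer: -9000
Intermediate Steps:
U = 100 (U = 4*5² = 4*25 = 100)
(30 - 120)*U = (30 - 120)*100 = -90*100 = -9000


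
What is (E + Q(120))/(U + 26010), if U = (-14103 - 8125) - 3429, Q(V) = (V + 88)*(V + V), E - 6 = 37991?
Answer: 87917/353 ≈ 249.06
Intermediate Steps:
E = 37997 (E = 6 + 37991 = 37997)
Q(V) = 2*V*(88 + V) (Q(V) = (88 + V)*(2*V) = 2*V*(88 + V))
U = -25657 (U = -22228 - 3429 = -25657)
(E + Q(120))/(U + 26010) = (37997 + 2*120*(88 + 120))/(-25657 + 26010) = (37997 + 2*120*208)/353 = (37997 + 49920)*(1/353) = 87917*(1/353) = 87917/353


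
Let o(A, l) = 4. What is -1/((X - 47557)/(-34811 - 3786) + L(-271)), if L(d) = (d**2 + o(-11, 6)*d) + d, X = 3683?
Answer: -38597/2782347216 ≈ -1.3872e-5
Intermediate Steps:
L(d) = d**2 + 5*d (L(d) = (d**2 + 4*d) + d = d**2 + 5*d)
-1/((X - 47557)/(-34811 - 3786) + L(-271)) = -1/((3683 - 47557)/(-34811 - 3786) - 271*(5 - 271)) = -1/(-43874/(-38597) - 271*(-266)) = -1/(-43874*(-1/38597) + 72086) = -1/(43874/38597 + 72086) = -1/2782347216/38597 = -1*38597/2782347216 = -38597/2782347216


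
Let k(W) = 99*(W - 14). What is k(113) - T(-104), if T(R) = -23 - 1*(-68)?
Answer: 9756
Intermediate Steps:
k(W) = -1386 + 99*W (k(W) = 99*(-14 + W) = -1386 + 99*W)
T(R) = 45 (T(R) = -23 + 68 = 45)
k(113) - T(-104) = (-1386 + 99*113) - 1*45 = (-1386 + 11187) - 45 = 9801 - 45 = 9756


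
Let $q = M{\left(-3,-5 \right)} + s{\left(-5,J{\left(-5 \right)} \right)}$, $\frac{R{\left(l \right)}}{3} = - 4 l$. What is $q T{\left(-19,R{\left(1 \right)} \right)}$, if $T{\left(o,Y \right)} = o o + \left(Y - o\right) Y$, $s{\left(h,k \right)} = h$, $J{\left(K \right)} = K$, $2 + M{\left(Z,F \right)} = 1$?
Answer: $-1662$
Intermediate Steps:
$M{\left(Z,F \right)} = -1$ ($M{\left(Z,F \right)} = -2 + 1 = -1$)
$R{\left(l \right)} = - 12 l$ ($R{\left(l \right)} = 3 \left(- 4 l\right) = - 12 l$)
$T{\left(o,Y \right)} = o^{2} + Y \left(Y - o\right)$
$q = -6$ ($q = -1 - 5 = -6$)
$q T{\left(-19,R{\left(1 \right)} \right)} = - 6 \left(\left(\left(-12\right) 1\right)^{2} + \left(-19\right)^{2} - \left(-12\right) 1 \left(-19\right)\right) = - 6 \left(\left(-12\right)^{2} + 361 - \left(-12\right) \left(-19\right)\right) = - 6 \left(144 + 361 - 228\right) = \left(-6\right) 277 = -1662$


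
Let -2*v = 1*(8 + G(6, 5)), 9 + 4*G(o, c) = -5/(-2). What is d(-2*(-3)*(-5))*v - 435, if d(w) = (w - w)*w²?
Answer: -435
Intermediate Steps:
d(w) = 0 (d(w) = 0*w² = 0)
G(o, c) = -13/8 (G(o, c) = -9/4 + (-5/(-2))/4 = -9/4 + (-5*(-½))/4 = -9/4 + (¼)*(5/2) = -9/4 + 5/8 = -13/8)
v = -51/16 (v = -(8 - 13/8)/2 = -51/(2*8) = -½*51/8 = -51/16 ≈ -3.1875)
d(-2*(-3)*(-5))*v - 435 = 0*(-51/16) - 435 = 0 - 435 = -435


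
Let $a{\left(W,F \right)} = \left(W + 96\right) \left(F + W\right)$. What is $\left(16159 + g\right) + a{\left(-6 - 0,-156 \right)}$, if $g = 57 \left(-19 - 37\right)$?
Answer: $-1613$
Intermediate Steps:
$g = -3192$ ($g = 57 \left(-56\right) = -3192$)
$a{\left(W,F \right)} = \left(96 + W\right) \left(F + W\right)$
$\left(16159 + g\right) + a{\left(-6 - 0,-156 \right)} = \left(16159 - 3192\right) + \left(\left(-6 - 0\right)^{2} + 96 \left(-156\right) + 96 \left(-6 - 0\right) - 156 \left(-6 - 0\right)\right) = 12967 + \left(\left(-6 + 0\right)^{2} - 14976 + 96 \left(-6 + 0\right) - 156 \left(-6 + 0\right)\right) = 12967 + \left(\left(-6\right)^{2} - 14976 + 96 \left(-6\right) - -936\right) = 12967 + \left(36 - 14976 - 576 + 936\right) = 12967 - 14580 = -1613$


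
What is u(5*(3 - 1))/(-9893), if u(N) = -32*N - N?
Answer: 330/9893 ≈ 0.033357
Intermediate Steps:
u(N) = -33*N
u(5*(3 - 1))/(-9893) = -165*(3 - 1)/(-9893) = -165*2*(-1/9893) = -33*10*(-1/9893) = -330*(-1/9893) = 330/9893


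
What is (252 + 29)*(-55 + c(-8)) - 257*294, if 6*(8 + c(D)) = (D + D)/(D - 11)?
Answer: -5313629/57 ≈ -93222.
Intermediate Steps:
c(D) = -8 + D/(3*(-11 + D)) (c(D) = -8 + ((D + D)/(D - 11))/6 = -8 + ((2*D)/(-11 + D))/6 = -8 + (2*D/(-11 + D))/6 = -8 + D/(3*(-11 + D)))
(252 + 29)*(-55 + c(-8)) - 257*294 = (252 + 29)*(-55 + (264 - 23*(-8))/(3*(-11 - 8))) - 257*294 = 281*(-55 + (⅓)*(264 + 184)/(-19)) - 75558 = 281*(-55 + (⅓)*(-1/19)*448) - 75558 = 281*(-55 - 448/57) - 75558 = 281*(-3583/57) - 75558 = -1006823/57 - 75558 = -5313629/57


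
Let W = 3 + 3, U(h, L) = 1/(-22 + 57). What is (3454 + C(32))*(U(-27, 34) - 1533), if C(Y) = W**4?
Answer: -50971300/7 ≈ -7.2816e+6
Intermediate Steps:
U(h, L) = 1/35
W = 6
C(Y) = 1296 (C(Y) = 6**4 = 1296)
(3454 + C(32))*(U(-27, 34) - 1533) = (3454 + 1296)*(1/35 - 1533) = 4750*(-53654/35) = -50971300/7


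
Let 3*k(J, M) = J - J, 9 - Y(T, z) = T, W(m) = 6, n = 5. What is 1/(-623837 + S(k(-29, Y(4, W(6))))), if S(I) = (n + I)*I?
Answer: -1/623837 ≈ -1.6030e-6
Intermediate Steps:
Y(T, z) = 9 - T
k(J, M) = 0 (k(J, M) = (J - J)/3 = (⅓)*0 = 0)
S(I) = I*(5 + I) (S(I) = (5 + I)*I = I*(5 + I))
1/(-623837 + S(k(-29, Y(4, W(6))))) = 1/(-623837 + 0*(5 + 0)) = 1/(-623837 + 0*5) = 1/(-623837 + 0) = 1/(-623837) = -1/623837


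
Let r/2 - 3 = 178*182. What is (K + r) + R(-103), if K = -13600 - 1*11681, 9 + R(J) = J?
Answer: 39405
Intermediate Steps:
R(J) = -9 + J
K = -25281 (K = -13600 - 11681 = -25281)
r = 64798 (r = 6 + 2*(178*182) = 6 + 2*32396 = 6 + 64792 = 64798)
(K + r) + R(-103) = (-25281 + 64798) + (-9 - 103) = 39517 - 112 = 39405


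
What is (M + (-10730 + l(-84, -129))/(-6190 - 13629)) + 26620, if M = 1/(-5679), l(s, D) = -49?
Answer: 2996198122742/112552101 ≈ 26621.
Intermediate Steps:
M = -1/5679 ≈ -0.00017609
(M + (-10730 + l(-84, -129))/(-6190 - 13629)) + 26620 = (-1/5679 + (-10730 - 49)/(-6190 - 13629)) + 26620 = (-1/5679 - 10779/(-19819)) + 26620 = (-1/5679 - 10779*(-1/19819)) + 26620 = (-1/5679 + 10779/19819) + 26620 = 61194122/112552101 + 26620 = 2996198122742/112552101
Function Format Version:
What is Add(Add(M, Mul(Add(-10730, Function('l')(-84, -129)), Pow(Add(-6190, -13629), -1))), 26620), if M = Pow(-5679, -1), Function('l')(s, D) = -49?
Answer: Rational(2996198122742, 112552101) ≈ 26621.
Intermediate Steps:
M = Rational(-1, 5679) ≈ -0.00017609
Add(Add(M, Mul(Add(-10730, Function('l')(-84, -129)), Pow(Add(-6190, -13629), -1))), 26620) = Add(Add(Rational(-1, 5679), Mul(Add(-10730, -49), Pow(Add(-6190, -13629), -1))), 26620) = Add(Add(Rational(-1, 5679), Mul(-10779, Pow(-19819, -1))), 26620) = Add(Add(Rational(-1, 5679), Mul(-10779, Rational(-1, 19819))), 26620) = Add(Add(Rational(-1, 5679), Rational(10779, 19819)), 26620) = Add(Rational(61194122, 112552101), 26620) = Rational(2996198122742, 112552101)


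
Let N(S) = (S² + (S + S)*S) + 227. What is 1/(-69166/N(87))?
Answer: -11467/34583 ≈ -0.33158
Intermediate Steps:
N(S) = 227 + 3*S² (N(S) = (S² + (2*S)*S) + 227 = (S² + 2*S²) + 227 = 3*S² + 227 = 227 + 3*S²)
1/(-69166/N(87)) = 1/(-69166/(227 + 3*87²)) = 1/(-69166/(227 + 3*7569)) = 1/(-69166/(227 + 22707)) = 1/(-69166/22934) = 1/(-69166*1/22934) = 1/(-34583/11467) = -11467/34583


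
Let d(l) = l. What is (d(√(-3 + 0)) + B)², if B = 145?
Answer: (145 + I*√3)² ≈ 21022.0 + 502.3*I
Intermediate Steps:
(d(√(-3 + 0)) + B)² = (√(-3 + 0) + 145)² = (√(-3) + 145)² = (I*√3 + 145)² = (145 + I*√3)²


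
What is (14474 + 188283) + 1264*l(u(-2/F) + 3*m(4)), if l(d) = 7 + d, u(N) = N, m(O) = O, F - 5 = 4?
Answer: 2038429/9 ≈ 2.2649e+5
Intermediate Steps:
F = 9 (F = 5 + 4 = 9)
(14474 + 188283) + 1264*l(u(-2/F) + 3*m(4)) = (14474 + 188283) + 1264*(7 + (-2/9 + 3*4)) = 202757 + 1264*(7 + (-2*⅑ + 12)) = 202757 + 1264*(7 + (-2/9 + 12)) = 202757 + 1264*(7 + 106/9) = 202757 + 1264*(169/9) = 202757 + 213616/9 = 2038429/9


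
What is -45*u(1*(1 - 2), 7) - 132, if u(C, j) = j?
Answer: -447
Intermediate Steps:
-45*u(1*(1 - 2), 7) - 132 = -45*7 - 132 = -315 - 132 = -447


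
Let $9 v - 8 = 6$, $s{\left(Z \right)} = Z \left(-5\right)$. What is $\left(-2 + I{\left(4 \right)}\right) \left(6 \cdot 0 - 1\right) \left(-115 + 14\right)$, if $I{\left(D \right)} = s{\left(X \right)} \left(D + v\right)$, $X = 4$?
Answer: $- \frac{102818}{9} \approx -11424.0$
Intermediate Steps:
$s{\left(Z \right)} = - 5 Z$
$v = \frac{14}{9}$ ($v = \frac{8}{9} + \frac{1}{9} \cdot 6 = \frac{8}{9} + \frac{2}{3} = \frac{14}{9} \approx 1.5556$)
$I{\left(D \right)} = - \frac{280}{9} - 20 D$ ($I{\left(D \right)} = \left(-5\right) 4 \left(D + \frac{14}{9}\right) = - 20 \left(\frac{14}{9} + D\right) = - \frac{280}{9} - 20 D$)
$\left(-2 + I{\left(4 \right)}\right) \left(6 \cdot 0 - 1\right) \left(-115 + 14\right) = \left(-2 - \frac{1000}{9}\right) \left(6 \cdot 0 - 1\right) \left(-115 + 14\right) = \left(-2 - \frac{1000}{9}\right) \left(0 - 1\right) \left(-101\right) = \left(-2 - \frac{1000}{9}\right) \left(-1\right) \left(-101\right) = \left(- \frac{1018}{9}\right) \left(-1\right) \left(-101\right) = \frac{1018}{9} \left(-101\right) = - \frac{102818}{9}$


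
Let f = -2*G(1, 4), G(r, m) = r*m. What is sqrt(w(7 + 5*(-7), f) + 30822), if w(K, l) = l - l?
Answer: sqrt(30822) ≈ 175.56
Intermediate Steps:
G(r, m) = m*r
f = -8 ≈ -8.0000
w(K, l) = 0
sqrt(w(7 + 5*(-7), f) + 30822) = sqrt(0 + 30822) = sqrt(30822)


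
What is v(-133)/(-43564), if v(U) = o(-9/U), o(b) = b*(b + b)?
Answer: -81/385301798 ≈ -2.1022e-7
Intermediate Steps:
o(b) = 2*b² (o(b) = b*(2*b) = 2*b²)
v(U) = 162/U² (v(U) = 2*(-9/U)² = 2*(81/U²) = 162/U²)
v(-133)/(-43564) = (162/(-133)²)/(-43564) = (162*(1/17689))*(-1/43564) = (162/17689)*(-1/43564) = -81/385301798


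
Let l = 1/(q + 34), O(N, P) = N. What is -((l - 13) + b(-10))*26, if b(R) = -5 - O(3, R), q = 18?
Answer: 1091/2 ≈ 545.50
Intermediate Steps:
l = 1/52 (l = 1/(18 + 34) = 1/52 ≈ 0.019231)
b(R) = -8 (b(R) = -5 - 1*3 = -5 - 3 = -8)
-((l - 13) + b(-10))*26 = -((1/52 - 13) - 8)*26 = -(-675/52 - 8)*26 = -(-1091)*26/52 = -1*(-1091/2) = 1091/2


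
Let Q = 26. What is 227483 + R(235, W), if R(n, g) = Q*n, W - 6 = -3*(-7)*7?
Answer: 233593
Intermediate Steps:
W = 153 (W = 6 - 3*(-7)*7 = 6 + 21*7 = 6 + 147 = 153)
R(n, g) = 26*n
227483 + R(235, W) = 227483 + 26*235 = 227483 + 6110 = 233593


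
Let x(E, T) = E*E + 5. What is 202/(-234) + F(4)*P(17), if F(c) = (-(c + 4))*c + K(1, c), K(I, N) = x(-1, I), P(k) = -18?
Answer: 54655/117 ≈ 467.14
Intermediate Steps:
x(E, T) = 5 + E² (x(E, T) = E² + 5 = 5 + E²)
K(I, N) = 6 (K(I, N) = 5 + (-1)² = 5 + 1 = 6)
F(c) = 6 + c*(-4 - c) (F(c) = (-(c + 4))*c + 6 = (-(4 + c))*c + 6 = (-4 - c)*c + 6 = c*(-4 - c) + 6 = 6 + c*(-4 - c))
202/(-234) + F(4)*P(17) = 202/(-234) + (6 - 1*4² - 4*4)*(-18) = 202*(-1/234) + (6 - 1*16 - 16)*(-18) = -101/117 + (6 - 16 - 16)*(-18) = -101/117 - 26*(-18) = -101/117 + 468 = 54655/117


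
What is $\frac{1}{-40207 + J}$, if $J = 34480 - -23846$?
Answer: $\frac{1}{18119} \approx 5.5191 \cdot 10^{-5}$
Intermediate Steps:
$J = 58326$ ($J = 34480 + 23846 = 58326$)
$\frac{1}{-40207 + J} = \frac{1}{-40207 + 58326} = \frac{1}{18119}$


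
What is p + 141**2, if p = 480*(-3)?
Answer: 18441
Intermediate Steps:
p = -1440
p + 141**2 = -1440 + 141**2 = -1440 + 19881 = 18441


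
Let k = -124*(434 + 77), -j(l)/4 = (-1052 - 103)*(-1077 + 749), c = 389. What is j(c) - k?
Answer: -1451996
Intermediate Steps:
j(l) = -1515360 (j(l) = -4*(-1052 - 103)*(-1077 + 749) = -(-4620)*(-328) = -4*378840 = -1515360)
k = -63364 (k = -124*511 = -63364)
j(c) - k = -1515360 - 1*(-63364) = -1515360 + 63364 = -1451996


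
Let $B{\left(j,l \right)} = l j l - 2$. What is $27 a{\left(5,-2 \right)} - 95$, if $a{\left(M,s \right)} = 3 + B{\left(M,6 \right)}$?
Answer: $4792$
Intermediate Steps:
$B{\left(j,l \right)} = -2 + j l^{2}$ ($B{\left(j,l \right)} = j l l - 2 = j l^{2} - 2 = -2 + j l^{2}$)
$a{\left(M,s \right)} = 1 + 36 M$ ($a{\left(M,s \right)} = 3 + \left(-2 + M 6^{2}\right) = 3 + \left(-2 + M 36\right) = 3 + \left(-2 + 36 M\right) = 1 + 36 M$)
$27 a{\left(5,-2 \right)} - 95 = 27 \left(1 + 36 \cdot 5\right) - 95 = 27 \left(1 + 180\right) - 95 = 27 \cdot 181 - 95 = 4887 - 95 = 4792$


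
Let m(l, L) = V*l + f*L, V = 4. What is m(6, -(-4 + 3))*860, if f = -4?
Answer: 17200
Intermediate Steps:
m(l, L) = -4*L + 4*l (m(l, L) = 4*l - 4*L = -4*L + 4*l)
m(6, -(-4 + 3))*860 = (-(-4)*(-4 + 3) + 4*6)*860 = (-(-4)*(-1) + 24)*860 = (-4*1 + 24)*860 = (-4 + 24)*860 = 20*860 = 17200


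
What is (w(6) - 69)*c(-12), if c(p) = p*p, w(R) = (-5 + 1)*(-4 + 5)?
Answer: -10512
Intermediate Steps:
w(R) = -4 (w(R) = -4*1 = -4)
c(p) = p**2
(w(6) - 69)*c(-12) = (-4 - 69)*(-12)**2 = -73*144 = -10512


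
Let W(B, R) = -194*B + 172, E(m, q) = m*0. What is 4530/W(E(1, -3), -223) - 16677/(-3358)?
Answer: 2260023/72197 ≈ 31.304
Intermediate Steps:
E(m, q) = 0
W(B, R) = 172 - 194*B
4530/W(E(1, -3), -223) - 16677/(-3358) = 4530/(172 - 194*0) - 16677/(-3358) = 4530/(172 + 0) - 16677*(-1/3358) = 4530/172 + 16677/3358 = 4530*(1/172) + 16677/3358 = 2265/86 + 16677/3358 = 2260023/72197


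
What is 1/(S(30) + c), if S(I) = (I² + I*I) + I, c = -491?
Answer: 1/1339 ≈ 0.00074683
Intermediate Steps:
S(I) = I + 2*I² (S(I) = (I² + I²) + I = 2*I² + I = I + 2*I²)
1/(S(30) + c) = 1/(30*(1 + 2*30) - 491) = 1/(30*(1 + 60) - 491) = 1/(30*61 - 491) = 1/(1830 - 491) = 1/1339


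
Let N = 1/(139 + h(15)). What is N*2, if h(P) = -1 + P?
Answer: 2/153 ≈ 0.013072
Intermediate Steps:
N = 1/153 (N = 1/(139 + (-1 + 15)) = 1/(139 + 14) = 1/153 ≈ 0.0065359)
N*2 = (1/153)*2 = 2/153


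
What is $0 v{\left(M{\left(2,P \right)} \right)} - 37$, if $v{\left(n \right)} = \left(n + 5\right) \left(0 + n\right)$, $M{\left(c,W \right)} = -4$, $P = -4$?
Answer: $-37$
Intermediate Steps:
$v{\left(n \right)} = n \left(5 + n\right)$ ($v{\left(n \right)} = \left(5 + n\right) n = n \left(5 + n\right)$)
$0 v{\left(M{\left(2,P \right)} \right)} - 37 = 0 \left(- 4 \left(5 - 4\right)\right) - 37 = 0 \left(\left(-4\right) 1\right) - 37 = 0 \left(-4\right) - 37 = 0 - 37 = -37$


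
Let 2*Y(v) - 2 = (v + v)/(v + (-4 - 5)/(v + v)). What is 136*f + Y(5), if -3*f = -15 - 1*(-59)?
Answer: -245071/123 ≈ -1992.4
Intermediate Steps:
f = -44/3 (f = -(-15 - 1*(-59))/3 = -(-15 + 59)/3 = -1/3*44 = -44/3 ≈ -14.667)
Y(v) = 1 + v/(v - 9/(2*v)) (Y(v) = 1 + ((v + v)/(v + (-4 - 5)/(v + v)))/2 = 1 + ((2*v)/(v - 9*1/(2*v)))/2 = 1 + ((2*v)/(v - 9/(2*v)))/2 = 1 + (2*v/(v - 9/(2*v)))/2 = 1 + v/(v - 9/(2*v)))
136*f + Y(5) = 136*(-44/3) + (-9 + 4*5**2)/(-9 + 2*5**2) = -5984/3 + (-9 + 4*25)/(-9 + 2*25) = -5984/3 + (-9 + 100)/(-9 + 50) = -5984/3 + 91/41 = -245071/123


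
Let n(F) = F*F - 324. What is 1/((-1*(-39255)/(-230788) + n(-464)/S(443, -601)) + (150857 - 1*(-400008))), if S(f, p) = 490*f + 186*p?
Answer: 6074570948/3346279895278649 ≈ 1.8153e-6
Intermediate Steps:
S(f, p) = 186*p + 490*f
n(F) = -324 + F² (n(F) = F² - 324 = -324 + F²)
1/((-1*(-39255)/(-230788) + n(-464)/S(443, -601)) + (150857 - 1*(-400008))) = 1/((-1*(-39255)/(-230788) + (-324 + (-464)²)/(186*(-601) + 490*443)) + (150857 - 1*(-400008))) = 1/((39255*(-1/230788) + (-324 + 215296)/(-111786 + 217070)) + (150857 + 400008)) = 1/((-39255/230788 + 214972/105284) + 550865) = 1/((-39255/230788 + 214972*(1/105284)) + 550865) = 1/((-39255/230788 + 53743/26321) + 550865) = 1/(11370008629/6074570948 + 550865) = 1/(3346279895278649/6074570948) = 6074570948/3346279895278649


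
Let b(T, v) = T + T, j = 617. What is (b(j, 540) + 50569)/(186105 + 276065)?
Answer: 51803/462170 ≈ 0.11209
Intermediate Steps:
b(T, v) = 2*T
(b(j, 540) + 50569)/(186105 + 276065) = (2*617 + 50569)/(186105 + 276065) = (1234 + 50569)/462170 = 51803*(1/462170) = 51803/462170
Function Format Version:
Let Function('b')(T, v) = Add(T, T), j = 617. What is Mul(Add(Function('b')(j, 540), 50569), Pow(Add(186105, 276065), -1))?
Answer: Rational(51803, 462170) ≈ 0.11209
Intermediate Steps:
Function('b')(T, v) = Mul(2, T)
Mul(Add(Function('b')(j, 540), 50569), Pow(Add(186105, 276065), -1)) = Mul(Add(Mul(2, 617), 50569), Pow(Add(186105, 276065), -1)) = Mul(Add(1234, 50569), Pow(462170, -1)) = Mul(51803, Rational(1, 462170)) = Rational(51803, 462170)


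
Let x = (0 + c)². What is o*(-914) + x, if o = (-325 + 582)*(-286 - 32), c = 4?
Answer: 74697580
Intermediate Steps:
o = -81726 (o = 257*(-318) = -81726)
x = 16 (x = (0 + 4)² = 4² = 16)
o*(-914) + x = -81726*(-914) + 16 = 74697564 + 16 = 74697580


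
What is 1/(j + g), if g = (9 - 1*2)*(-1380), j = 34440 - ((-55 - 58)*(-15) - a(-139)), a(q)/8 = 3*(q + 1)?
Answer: 1/19773 ≈ 5.0574e-5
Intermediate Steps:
a(q) = 24 + 24*q (a(q) = 8*(3*(q + 1)) = 8*(3*(1 + q)) = 8*(3 + 3*q) = 24 + 24*q)
j = 29433 (j = 34440 - ((-55 - 58)*(-15) - (24 + 24*(-139))) = 34440 - (-113*(-15) - (24 - 3336)) = 34440 - (1695 - 1*(-3312)) = 34440 - (1695 + 3312) = 34440 - 1*5007 = 34440 - 5007 = 29433)
g = -9660 (g = (9 - 2)*(-1380) = 7*(-1380) = -9660)
1/(j + g) = 1/(29433 - 9660) = 1/19773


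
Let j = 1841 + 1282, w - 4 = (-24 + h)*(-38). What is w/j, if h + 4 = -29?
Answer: 2170/3123 ≈ 0.69484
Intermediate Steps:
h = -33 (h = -4 - 29 = -33)
w = 2170 (w = 4 + (-24 - 33)*(-38) = 4 - 57*(-38) = 4 + 2166 = 2170)
j = 3123
w/j = 2170/3123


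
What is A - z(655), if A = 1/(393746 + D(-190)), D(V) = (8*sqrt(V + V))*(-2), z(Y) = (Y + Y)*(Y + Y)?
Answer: -133028648205260927/77518004898 + 8*I*sqrt(95)/38759002449 ≈ -1.7161e+6 + 2.0118e-9*I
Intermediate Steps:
z(Y) = 4*Y**2 (z(Y) = (2*Y)*(2*Y) = 4*Y**2)
D(V) = -16*sqrt(2)*sqrt(V) (D(V) = (8*sqrt(2*V))*(-2) = (8*(sqrt(2)*sqrt(V)))*(-2) = (8*sqrt(2)*sqrt(V))*(-2) = -16*sqrt(2)*sqrt(V))
A = 1/(393746 - 32*I*sqrt(95)) (A = 1/(393746 - 16*sqrt(2)*sqrt(-190)) = 1/(393746 - 16*sqrt(2)*I*sqrt(190)) = 1/(393746 - 32*I*sqrt(95)) ≈ 2.5397e-6 + 2.01e-9*I)
A - z(655) = (196873/77518004898 + 8*I*sqrt(95)/38759002449) - 4*655**2 = (196873/77518004898 + 8*I*sqrt(95)/38759002449) - 4*429025 = (196873/77518004898 + 8*I*sqrt(95)/38759002449) - 1*1716100 = (196873/77518004898 + 8*I*sqrt(95)/38759002449) - 1716100 = -133028648205260927/77518004898 + 8*I*sqrt(95)/38759002449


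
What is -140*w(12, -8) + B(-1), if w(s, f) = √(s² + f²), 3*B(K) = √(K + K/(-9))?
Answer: -560*√13 + 2*I*√2/9 ≈ -2019.1 + 0.31427*I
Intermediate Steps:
B(K) = 2*√2*√K/9 (B(K) = √(K + K/(-9))/3 = √(K - K/9)/3 = √(8*K/9)/3 = (2*√2*√K/3)/3 = 2*√2*√K/9)
w(s, f) = √(f² + s²)
-140*w(12, -8) + B(-1) = -140*√((-8)² + 12²) + 2*√2*√(-1)/9 = -140*√(64 + 144) + 2*√2*I/9 = -560*√13 + 2*I*√2/9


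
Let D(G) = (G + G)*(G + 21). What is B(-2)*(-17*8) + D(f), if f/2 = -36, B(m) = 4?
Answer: 6800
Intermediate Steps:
f = -72 (f = 2*(-36) = -72)
D(G) = 2*G*(21 + G) (D(G) = (2*G)*(21 + G) = 2*G*(21 + G))
B(-2)*(-17*8) + D(f) = 4*(-17*8) + 2*(-72)*(21 - 72) = 4*(-136) + 2*(-72)*(-51) = -544 + 7344 = 6800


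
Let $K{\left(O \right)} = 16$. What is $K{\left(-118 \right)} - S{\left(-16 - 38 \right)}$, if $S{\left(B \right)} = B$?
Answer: $70$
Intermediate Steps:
$K{\left(-118 \right)} - S{\left(-16 - 38 \right)} = 16 - \left(-16 - 38\right) = 16 - -54 = 16 + 54 = 70$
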